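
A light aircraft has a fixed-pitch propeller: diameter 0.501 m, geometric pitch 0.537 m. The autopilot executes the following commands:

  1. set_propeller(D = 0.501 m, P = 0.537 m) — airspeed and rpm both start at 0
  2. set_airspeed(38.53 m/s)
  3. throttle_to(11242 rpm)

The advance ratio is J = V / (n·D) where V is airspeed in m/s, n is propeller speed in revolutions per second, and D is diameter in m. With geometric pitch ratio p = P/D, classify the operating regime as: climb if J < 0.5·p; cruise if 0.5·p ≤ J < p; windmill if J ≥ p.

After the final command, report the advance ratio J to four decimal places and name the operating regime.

set_propeller: D = 0.501 m, P = 0.537 m (p = P/D = 1.071856); state ← (V=0, rpm=0)
set_airspeed(38.53): V ← 38.53 m/s
throttle_to(11242): rpm ← 11242
final state: V = 38.53 m/s, rpm = 11242 → n = rpm/60 = 187.366667 rev/s
J = V / (n·D) = 38.53 / (187.366667 × 0.501) = 0.410458
regime bands: climb J<0.5359 | cruise [0.5359, 1.0719) | windmill J≥1.0719
J = 0.4105 → climb

J = 0.4105, regime = climb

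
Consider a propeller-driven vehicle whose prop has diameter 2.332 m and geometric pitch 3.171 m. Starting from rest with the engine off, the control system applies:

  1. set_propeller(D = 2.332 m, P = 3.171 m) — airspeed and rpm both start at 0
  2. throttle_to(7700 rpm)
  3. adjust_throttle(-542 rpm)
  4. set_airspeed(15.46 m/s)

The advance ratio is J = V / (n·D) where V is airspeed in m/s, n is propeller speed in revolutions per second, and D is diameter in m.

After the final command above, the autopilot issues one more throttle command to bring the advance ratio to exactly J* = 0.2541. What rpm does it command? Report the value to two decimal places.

rpm = 1565.41

set_propeller: D = 2.332 m, P = 3.171 m (p = P/D = 1.359777); state ← (V=0, rpm=0)
throttle_to(7700): rpm ← 7700
adjust_throttle(-542): rpm ← 7700 -542 = 7158
set_airspeed(15.46): V ← 15.46 m/s
final state: V = 15.46 m/s, rpm = 7158 → n = rpm/60 = 119.300000 rev/s
target J* = 0.2541; solve J* = V/(n·D) for n: n = V/(J*·D) = 15.46/(0.2541 × 2.332) = 26.090132 rev/s
rpm = 60·n = 1565.407927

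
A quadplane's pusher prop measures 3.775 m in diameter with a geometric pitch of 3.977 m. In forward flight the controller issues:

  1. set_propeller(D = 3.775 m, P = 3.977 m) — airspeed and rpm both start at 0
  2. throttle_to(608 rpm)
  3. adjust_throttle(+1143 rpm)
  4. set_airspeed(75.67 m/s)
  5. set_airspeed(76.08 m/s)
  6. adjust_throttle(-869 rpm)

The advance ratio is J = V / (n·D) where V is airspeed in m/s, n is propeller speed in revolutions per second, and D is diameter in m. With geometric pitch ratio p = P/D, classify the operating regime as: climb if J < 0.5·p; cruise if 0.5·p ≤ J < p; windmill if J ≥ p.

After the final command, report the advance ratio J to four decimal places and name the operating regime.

set_propeller: D = 3.775 m, P = 3.977 m (p = P/D = 1.053510); state ← (V=0, rpm=0)
throttle_to(608): rpm ← 608
adjust_throttle(+1143): rpm ← 608 +1143 = 1751
set_airspeed(75.67): V ← 75.67 m/s
set_airspeed(76.08): V ← 76.08 m/s
adjust_throttle(-869): rpm ← 1751 -869 = 882
final state: V = 76.08 m/s, rpm = 882 → n = rpm/60 = 14.700000 rev/s
J = V / (n·D) = 76.08 / (14.700000 × 3.775) = 1.370996
regime bands: climb J<0.5268 | cruise [0.5268, 1.0535) | windmill J≥1.0535
J = 1.3710 → windmill

J = 1.3710, regime = windmill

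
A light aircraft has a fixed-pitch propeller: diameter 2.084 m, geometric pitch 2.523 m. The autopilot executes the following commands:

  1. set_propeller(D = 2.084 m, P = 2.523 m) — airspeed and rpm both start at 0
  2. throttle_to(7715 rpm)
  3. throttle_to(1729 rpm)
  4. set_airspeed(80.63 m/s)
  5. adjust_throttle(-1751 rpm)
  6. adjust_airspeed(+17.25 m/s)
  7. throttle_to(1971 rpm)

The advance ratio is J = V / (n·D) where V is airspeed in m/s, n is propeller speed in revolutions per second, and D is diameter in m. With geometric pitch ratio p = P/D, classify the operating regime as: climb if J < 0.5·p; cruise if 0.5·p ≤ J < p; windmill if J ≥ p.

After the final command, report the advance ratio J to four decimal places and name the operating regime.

set_propeller: D = 2.084 m, P = 2.523 m (p = P/D = 1.210653); state ← (V=0, rpm=0)
throttle_to(7715): rpm ← 7715
throttle_to(1729): rpm ← 1729
set_airspeed(80.63): V ← 80.63 m/s
adjust_throttle(-1751): rpm ← 1729 -1751 = -22
adjust_airspeed(+17.25): V ← 80.63 +17.25 = 97.88 m/s
throttle_to(1971): rpm ← 1971
final state: V = 97.88 m/s, rpm = 1971 → n = rpm/60 = 32.850000 rev/s
J = V / (n·D) = 97.88 / (32.850000 × 2.084) = 1.429753
regime bands: climb J<0.6053 | cruise [0.6053, 1.2107) | windmill J≥1.2107
J = 1.4298 → windmill

J = 1.4298, regime = windmill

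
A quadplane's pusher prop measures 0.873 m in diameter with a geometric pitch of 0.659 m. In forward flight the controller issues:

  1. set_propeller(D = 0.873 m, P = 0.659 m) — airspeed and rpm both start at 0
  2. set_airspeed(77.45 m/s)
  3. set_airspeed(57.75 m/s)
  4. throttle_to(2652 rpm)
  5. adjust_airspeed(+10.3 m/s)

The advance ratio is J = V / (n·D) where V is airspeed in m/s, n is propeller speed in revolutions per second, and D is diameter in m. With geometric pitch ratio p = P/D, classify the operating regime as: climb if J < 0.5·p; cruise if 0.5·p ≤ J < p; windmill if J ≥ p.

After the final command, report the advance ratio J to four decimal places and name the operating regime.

set_propeller: D = 0.873 m, P = 0.659 m (p = P/D = 0.754868); state ← (V=0, rpm=0)
set_airspeed(77.45): V ← 77.45 m/s
set_airspeed(57.75): V ← 57.75 m/s
throttle_to(2652): rpm ← 2652
adjust_airspeed(+10.3): V ← 57.75 +10.3 = 68.05 m/s
final state: V = 68.05 m/s, rpm = 2652 → n = rpm/60 = 44.200000 rev/s
J = V / (n·D) = 68.05 / (44.200000 × 0.873) = 1.763566
regime bands: climb J<0.3774 | cruise [0.3774, 0.7549) | windmill J≥0.7549
J = 1.7636 → windmill

J = 1.7636, regime = windmill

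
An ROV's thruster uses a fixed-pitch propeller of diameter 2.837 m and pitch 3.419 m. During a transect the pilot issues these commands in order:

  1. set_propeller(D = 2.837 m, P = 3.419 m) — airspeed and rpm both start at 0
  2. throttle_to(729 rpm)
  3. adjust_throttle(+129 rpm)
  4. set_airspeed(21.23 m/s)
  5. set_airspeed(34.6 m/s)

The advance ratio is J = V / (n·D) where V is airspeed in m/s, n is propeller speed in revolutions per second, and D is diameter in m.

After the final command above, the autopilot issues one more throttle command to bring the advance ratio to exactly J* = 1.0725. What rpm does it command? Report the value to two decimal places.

set_propeller: D = 2.837 m, P = 3.419 m (p = P/D = 1.205146); state ← (V=0, rpm=0)
throttle_to(729): rpm ← 729
adjust_throttle(+129): rpm ← 729 +129 = 858
set_airspeed(21.23): V ← 21.23 m/s
set_airspeed(34.6): V ← 34.6 m/s
final state: V = 34.6 m/s, rpm = 858 → n = rpm/60 = 14.300000 rev/s
target J* = 1.0725; solve J* = V/(n·D) for n: n = V/(J*·D) = 34.6/(1.0725 × 2.837) = 11.371545 rev/s
rpm = 60·n = 682.292681

rpm = 682.29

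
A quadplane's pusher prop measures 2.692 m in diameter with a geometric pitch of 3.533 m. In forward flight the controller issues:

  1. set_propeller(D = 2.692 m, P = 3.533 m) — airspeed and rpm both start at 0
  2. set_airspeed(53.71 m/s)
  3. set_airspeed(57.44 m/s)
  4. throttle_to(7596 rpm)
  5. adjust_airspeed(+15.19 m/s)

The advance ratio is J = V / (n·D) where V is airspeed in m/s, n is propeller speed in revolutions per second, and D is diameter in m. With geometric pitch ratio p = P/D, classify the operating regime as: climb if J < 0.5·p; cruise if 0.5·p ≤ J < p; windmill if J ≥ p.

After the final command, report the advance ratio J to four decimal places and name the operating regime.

set_propeller: D = 2.692 m, P = 3.533 m (p = P/D = 1.312407); state ← (V=0, rpm=0)
set_airspeed(53.71): V ← 53.71 m/s
set_airspeed(57.44): V ← 57.44 m/s
throttle_to(7596): rpm ← 7596
adjust_airspeed(+15.19): V ← 57.44 +15.19 = 72.63 m/s
final state: V = 72.63 m/s, rpm = 7596 → n = rpm/60 = 126.600000 rev/s
J = V / (n·D) = 72.63 / (126.600000 × 2.692) = 0.213112
regime bands: climb J<0.6562 | cruise [0.6562, 1.3124) | windmill J≥1.3124
J = 0.2131 → climb

J = 0.2131, regime = climb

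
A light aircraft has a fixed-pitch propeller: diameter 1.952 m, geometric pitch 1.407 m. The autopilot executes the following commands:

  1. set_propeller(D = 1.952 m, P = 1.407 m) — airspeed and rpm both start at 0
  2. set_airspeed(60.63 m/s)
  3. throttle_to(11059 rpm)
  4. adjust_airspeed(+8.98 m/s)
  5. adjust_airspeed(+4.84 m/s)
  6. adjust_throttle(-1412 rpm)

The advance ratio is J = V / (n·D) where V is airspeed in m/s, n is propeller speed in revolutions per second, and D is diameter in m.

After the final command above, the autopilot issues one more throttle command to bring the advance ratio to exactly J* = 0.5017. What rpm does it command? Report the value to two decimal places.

rpm = 4561.34

set_propeller: D = 1.952 m, P = 1.407 m (p = P/D = 0.720799); state ← (V=0, rpm=0)
set_airspeed(60.63): V ← 60.63 m/s
throttle_to(11059): rpm ← 11059
adjust_airspeed(+8.98): V ← 60.63 +8.98 = 69.61 m/s
adjust_airspeed(+4.84): V ← 69.61 +4.84 = 74.45 m/s
adjust_throttle(-1412): rpm ← 11059 -1412 = 9647
final state: V = 74.45 m/s, rpm = 9647 → n = rpm/60 = 160.783333 rev/s
target J* = 0.5017; solve J* = V/(n·D) for n: n = V/(J*·D) = 74.45/(0.5017 × 1.952) = 76.022262 rev/s
rpm = 60·n = 4561.335721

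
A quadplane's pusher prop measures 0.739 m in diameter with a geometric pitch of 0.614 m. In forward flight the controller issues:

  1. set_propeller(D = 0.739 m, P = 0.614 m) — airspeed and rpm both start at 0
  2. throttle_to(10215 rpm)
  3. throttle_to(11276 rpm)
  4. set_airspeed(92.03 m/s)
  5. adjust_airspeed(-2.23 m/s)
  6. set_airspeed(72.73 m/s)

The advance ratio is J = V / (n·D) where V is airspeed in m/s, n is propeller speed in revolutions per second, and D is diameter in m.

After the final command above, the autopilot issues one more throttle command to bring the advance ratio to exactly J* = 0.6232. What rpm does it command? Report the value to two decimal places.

set_propeller: D = 0.739 m, P = 0.614 m (p = P/D = 0.830853); state ← (V=0, rpm=0)
throttle_to(10215): rpm ← 10215
throttle_to(11276): rpm ← 11276
set_airspeed(92.03): V ← 92.03 m/s
adjust_airspeed(-2.23): V ← 92.03 -2.23 = 89.8 m/s
set_airspeed(72.73): V ← 72.73 m/s
final state: V = 72.73 m/s, rpm = 11276 → n = rpm/60 = 187.933333 rev/s
target J* = 0.6232; solve J* = V/(n·D) for n: n = V/(J*·D) = 72.73/(0.6232 × 0.739) = 157.921661 rev/s
rpm = 60·n = 9475.299689

rpm = 9475.30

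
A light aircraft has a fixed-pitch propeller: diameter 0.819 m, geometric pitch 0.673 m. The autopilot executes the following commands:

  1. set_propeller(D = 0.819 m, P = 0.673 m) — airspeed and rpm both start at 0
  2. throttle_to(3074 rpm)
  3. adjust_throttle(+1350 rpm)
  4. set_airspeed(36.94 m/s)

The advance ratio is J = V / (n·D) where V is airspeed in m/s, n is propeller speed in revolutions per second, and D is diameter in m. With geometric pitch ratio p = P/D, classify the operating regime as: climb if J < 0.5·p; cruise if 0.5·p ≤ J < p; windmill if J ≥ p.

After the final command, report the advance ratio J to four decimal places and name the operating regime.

J = 0.6117, regime = cruise

set_propeller: D = 0.819 m, P = 0.673 m (p = P/D = 0.821734); state ← (V=0, rpm=0)
throttle_to(3074): rpm ← 3074
adjust_throttle(+1350): rpm ← 3074 +1350 = 4424
set_airspeed(36.94): V ← 36.94 m/s
final state: V = 36.94 m/s, rpm = 4424 → n = rpm/60 = 73.733333 rev/s
J = V / (n·D) = 36.94 / (73.733333 × 0.819) = 0.611715
regime bands: climb J<0.4109 | cruise [0.4109, 0.8217) | windmill J≥0.8217
J = 0.6117 → cruise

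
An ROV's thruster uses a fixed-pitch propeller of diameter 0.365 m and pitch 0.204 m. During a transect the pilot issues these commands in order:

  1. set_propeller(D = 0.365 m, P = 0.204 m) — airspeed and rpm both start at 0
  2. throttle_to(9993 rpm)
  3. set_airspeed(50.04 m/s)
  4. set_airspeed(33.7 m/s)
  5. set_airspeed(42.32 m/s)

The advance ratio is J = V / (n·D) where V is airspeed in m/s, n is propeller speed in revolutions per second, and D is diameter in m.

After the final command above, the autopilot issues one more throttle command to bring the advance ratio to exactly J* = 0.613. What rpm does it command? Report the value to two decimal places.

set_propeller: D = 0.365 m, P = 0.204 m (p = P/D = 0.558904); state ← (V=0, rpm=0)
throttle_to(9993): rpm ← 9993
set_airspeed(50.04): V ← 50.04 m/s
set_airspeed(33.7): V ← 33.7 m/s
set_airspeed(42.32): V ← 42.32 m/s
final state: V = 42.32 m/s, rpm = 9993 → n = rpm/60 = 166.550000 rev/s
target J* = 0.613; solve J* = V/(n·D) for n: n = V/(J*·D) = 42.32/(0.613 × 0.365) = 189.143891 rev/s
rpm = 60·n = 11348.633489

rpm = 11348.63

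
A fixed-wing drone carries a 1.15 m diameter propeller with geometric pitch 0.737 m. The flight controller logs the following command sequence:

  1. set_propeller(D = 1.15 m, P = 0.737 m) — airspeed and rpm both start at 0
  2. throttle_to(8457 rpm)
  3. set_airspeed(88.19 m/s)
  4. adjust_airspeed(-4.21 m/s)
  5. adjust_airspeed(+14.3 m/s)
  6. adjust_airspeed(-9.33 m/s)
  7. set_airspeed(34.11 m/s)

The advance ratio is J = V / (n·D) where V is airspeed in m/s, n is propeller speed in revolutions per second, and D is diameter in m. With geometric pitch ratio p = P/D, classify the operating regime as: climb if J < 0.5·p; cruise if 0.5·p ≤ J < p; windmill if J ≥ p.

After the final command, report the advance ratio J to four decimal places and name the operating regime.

set_propeller: D = 1.15 m, P = 0.737 m (p = P/D = 0.640870); state ← (V=0, rpm=0)
throttle_to(8457): rpm ← 8457
set_airspeed(88.19): V ← 88.19 m/s
adjust_airspeed(-4.21): V ← 88.19 -4.21 = 83.98 m/s
adjust_airspeed(+14.3): V ← 83.98 +14.3 = 98.28 m/s
adjust_airspeed(-9.33): V ← 98.28 -9.33 = 88.95 m/s
set_airspeed(34.11): V ← 34.11 m/s
final state: V = 34.11 m/s, rpm = 8457 → n = rpm/60 = 140.950000 rev/s
J = V / (n·D) = 34.11 / (140.950000 × 1.15) = 0.210435
regime bands: climb J<0.3204 | cruise [0.3204, 0.6409) | windmill J≥0.6409
J = 0.2104 → climb

J = 0.2104, regime = climb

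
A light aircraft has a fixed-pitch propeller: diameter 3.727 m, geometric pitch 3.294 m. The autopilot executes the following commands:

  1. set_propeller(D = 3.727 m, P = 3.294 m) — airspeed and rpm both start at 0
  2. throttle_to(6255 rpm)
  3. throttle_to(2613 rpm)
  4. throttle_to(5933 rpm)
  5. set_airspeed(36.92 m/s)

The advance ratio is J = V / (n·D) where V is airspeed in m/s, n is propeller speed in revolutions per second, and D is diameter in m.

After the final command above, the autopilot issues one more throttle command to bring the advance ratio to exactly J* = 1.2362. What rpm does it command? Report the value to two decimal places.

set_propeller: D = 3.727 m, P = 3.294 m (p = P/D = 0.883821); state ← (V=0, rpm=0)
throttle_to(6255): rpm ← 6255
throttle_to(2613): rpm ← 2613
throttle_to(5933): rpm ← 5933
set_airspeed(36.92): V ← 36.92 m/s
final state: V = 36.92 m/s, rpm = 5933 → n = rpm/60 = 98.883333 rev/s
target J* = 1.2362; solve J* = V/(n·D) for n: n = V/(J*·D) = 36.92/(1.2362 × 3.727) = 8.013340 rev/s
rpm = 60·n = 480.800389

rpm = 480.80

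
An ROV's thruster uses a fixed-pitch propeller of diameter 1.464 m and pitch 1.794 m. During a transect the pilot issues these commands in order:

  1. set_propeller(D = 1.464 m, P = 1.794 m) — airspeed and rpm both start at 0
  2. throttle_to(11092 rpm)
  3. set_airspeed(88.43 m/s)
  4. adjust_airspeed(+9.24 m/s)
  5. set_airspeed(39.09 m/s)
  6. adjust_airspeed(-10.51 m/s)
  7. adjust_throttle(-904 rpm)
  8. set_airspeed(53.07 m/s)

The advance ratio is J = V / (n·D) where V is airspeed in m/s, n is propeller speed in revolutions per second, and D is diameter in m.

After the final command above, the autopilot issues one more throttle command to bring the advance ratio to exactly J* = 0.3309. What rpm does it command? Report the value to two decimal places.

set_propeller: D = 1.464 m, P = 1.794 m (p = P/D = 1.225410); state ← (V=0, rpm=0)
throttle_to(11092): rpm ← 11092
set_airspeed(88.43): V ← 88.43 m/s
adjust_airspeed(+9.24): V ← 88.43 +9.24 = 97.67 m/s
set_airspeed(39.09): V ← 39.09 m/s
adjust_airspeed(-10.51): V ← 39.09 -10.51 = 28.58 m/s
adjust_throttle(-904): rpm ← 11092 -904 = 10188
set_airspeed(53.07): V ← 53.07 m/s
final state: V = 53.07 m/s, rpm = 10188 → n = rpm/60 = 169.800000 rev/s
target J* = 0.3309; solve J* = V/(n·D) for n: n = V/(J*·D) = 53.07/(0.3309 × 1.464) = 109.549713 rev/s
rpm = 60·n = 6572.982774

rpm = 6572.98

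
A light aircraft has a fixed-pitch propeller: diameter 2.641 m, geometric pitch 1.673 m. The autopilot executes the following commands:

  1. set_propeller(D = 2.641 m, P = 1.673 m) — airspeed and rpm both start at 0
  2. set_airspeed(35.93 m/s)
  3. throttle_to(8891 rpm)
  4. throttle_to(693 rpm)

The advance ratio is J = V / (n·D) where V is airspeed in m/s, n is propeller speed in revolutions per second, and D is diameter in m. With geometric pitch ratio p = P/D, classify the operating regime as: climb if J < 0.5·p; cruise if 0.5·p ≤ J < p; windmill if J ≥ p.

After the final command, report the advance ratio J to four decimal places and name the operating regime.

set_propeller: D = 2.641 m, P = 1.673 m (p = P/D = 0.633472); state ← (V=0, rpm=0)
set_airspeed(35.93): V ← 35.93 m/s
throttle_to(8891): rpm ← 8891
throttle_to(693): rpm ← 693
final state: V = 35.93 m/s, rpm = 693 → n = rpm/60 = 11.550000 rev/s
J = V / (n·D) = 35.93 / (11.550000 × 2.641) = 1.177896
regime bands: climb J<0.3167 | cruise [0.3167, 0.6335) | windmill J≥0.6335
J = 1.1779 → windmill

J = 1.1779, regime = windmill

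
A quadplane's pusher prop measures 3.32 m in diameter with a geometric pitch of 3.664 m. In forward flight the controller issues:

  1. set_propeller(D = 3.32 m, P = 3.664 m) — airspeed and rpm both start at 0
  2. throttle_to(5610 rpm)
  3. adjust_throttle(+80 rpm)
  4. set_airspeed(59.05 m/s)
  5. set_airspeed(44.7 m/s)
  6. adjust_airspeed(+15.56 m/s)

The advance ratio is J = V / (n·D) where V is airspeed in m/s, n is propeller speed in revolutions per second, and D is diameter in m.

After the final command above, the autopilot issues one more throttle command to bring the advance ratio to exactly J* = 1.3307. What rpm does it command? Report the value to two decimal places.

rpm = 818.39

set_propeller: D = 3.32 m, P = 3.664 m (p = P/D = 1.103614); state ← (V=0, rpm=0)
throttle_to(5610): rpm ← 5610
adjust_throttle(+80): rpm ← 5610 +80 = 5690
set_airspeed(59.05): V ← 59.05 m/s
set_airspeed(44.7): V ← 44.7 m/s
adjust_airspeed(+15.56): V ← 44.7 +15.56 = 60.26 m/s
final state: V = 60.26 m/s, rpm = 5690 → n = rpm/60 = 94.833333 rev/s
target J* = 1.3307; solve J* = V/(n·D) for n: n = V/(J*·D) = 60.26/(1.3307 × 3.32) = 13.639891 rev/s
rpm = 60·n = 818.393435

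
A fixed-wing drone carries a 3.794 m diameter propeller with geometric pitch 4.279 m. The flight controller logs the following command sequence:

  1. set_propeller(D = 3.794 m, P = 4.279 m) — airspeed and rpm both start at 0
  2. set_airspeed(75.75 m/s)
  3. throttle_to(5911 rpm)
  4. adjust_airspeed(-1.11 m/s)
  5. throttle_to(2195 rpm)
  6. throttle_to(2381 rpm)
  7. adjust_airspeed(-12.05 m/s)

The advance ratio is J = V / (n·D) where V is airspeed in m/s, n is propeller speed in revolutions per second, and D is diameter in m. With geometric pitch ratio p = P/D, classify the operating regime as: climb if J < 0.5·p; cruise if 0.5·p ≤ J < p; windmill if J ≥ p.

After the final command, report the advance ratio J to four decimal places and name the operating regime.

set_propeller: D = 3.794 m, P = 4.279 m (p = P/D = 1.127833); state ← (V=0, rpm=0)
set_airspeed(75.75): V ← 75.75 m/s
throttle_to(5911): rpm ← 5911
adjust_airspeed(-1.11): V ← 75.75 -1.11 = 74.64 m/s
throttle_to(2195): rpm ← 2195
throttle_to(2381): rpm ← 2381
adjust_airspeed(-12.05): V ← 74.64 -12.05 = 62.59 m/s
final state: V = 62.59 m/s, rpm = 2381 → n = rpm/60 = 39.683333 rev/s
J = V / (n·D) = 62.59 / (39.683333 × 3.794) = 0.415719
regime bands: climb J<0.5639 | cruise [0.5639, 1.1278) | windmill J≥1.1278
J = 0.4157 → climb

J = 0.4157, regime = climb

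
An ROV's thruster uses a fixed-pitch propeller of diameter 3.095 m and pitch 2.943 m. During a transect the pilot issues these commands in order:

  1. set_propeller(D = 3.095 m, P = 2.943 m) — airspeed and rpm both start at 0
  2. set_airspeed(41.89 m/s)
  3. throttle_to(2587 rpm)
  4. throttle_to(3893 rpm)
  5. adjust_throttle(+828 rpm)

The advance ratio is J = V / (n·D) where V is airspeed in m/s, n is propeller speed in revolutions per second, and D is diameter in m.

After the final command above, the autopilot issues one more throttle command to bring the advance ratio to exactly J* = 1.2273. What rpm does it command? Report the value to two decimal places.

rpm = 661.68

set_propeller: D = 3.095 m, P = 2.943 m (p = P/D = 0.950889); state ← (V=0, rpm=0)
set_airspeed(41.89): V ← 41.89 m/s
throttle_to(2587): rpm ← 2587
throttle_to(3893): rpm ← 3893
adjust_throttle(+828): rpm ← 3893 +828 = 4721
final state: V = 41.89 m/s, rpm = 4721 → n = rpm/60 = 78.683333 rev/s
target J* = 1.2273; solve J* = V/(n·D) for n: n = V/(J*·D) = 41.89/(1.2273 × 3.095) = 11.028056 rev/s
rpm = 60·n = 661.683375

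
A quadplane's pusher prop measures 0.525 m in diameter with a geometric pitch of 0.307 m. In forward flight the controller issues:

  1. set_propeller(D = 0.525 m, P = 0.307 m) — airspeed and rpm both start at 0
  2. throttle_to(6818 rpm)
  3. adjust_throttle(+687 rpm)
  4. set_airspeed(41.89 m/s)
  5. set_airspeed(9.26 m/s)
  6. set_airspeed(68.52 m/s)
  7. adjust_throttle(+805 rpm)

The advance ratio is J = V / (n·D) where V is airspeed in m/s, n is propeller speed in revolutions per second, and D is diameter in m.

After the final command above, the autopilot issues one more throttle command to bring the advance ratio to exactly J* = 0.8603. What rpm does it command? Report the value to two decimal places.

rpm = 9102.47

set_propeller: D = 0.525 m, P = 0.307 m (p = P/D = 0.584762); state ← (V=0, rpm=0)
throttle_to(6818): rpm ← 6818
adjust_throttle(+687): rpm ← 6818 +687 = 7505
set_airspeed(41.89): V ← 41.89 m/s
set_airspeed(9.26): V ← 9.26 m/s
set_airspeed(68.52): V ← 68.52 m/s
adjust_throttle(+805): rpm ← 7505 +805 = 8310
final state: V = 68.52 m/s, rpm = 8310 → n = rpm/60 = 138.500000 rev/s
target J* = 0.8603; solve J* = V/(n·D) for n: n = V/(J*·D) = 68.52/(0.8603 × 0.525) = 151.707876 rev/s
rpm = 60·n = 9102.472559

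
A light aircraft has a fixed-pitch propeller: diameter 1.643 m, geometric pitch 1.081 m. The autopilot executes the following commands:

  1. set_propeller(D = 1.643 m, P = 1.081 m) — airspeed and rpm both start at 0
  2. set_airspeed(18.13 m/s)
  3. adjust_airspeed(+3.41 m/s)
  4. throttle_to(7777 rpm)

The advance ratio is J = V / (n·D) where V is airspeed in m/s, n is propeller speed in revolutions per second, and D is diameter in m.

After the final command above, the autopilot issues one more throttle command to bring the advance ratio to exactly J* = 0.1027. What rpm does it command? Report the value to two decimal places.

rpm = 7659.30

set_propeller: D = 1.643 m, P = 1.081 m (p = P/D = 0.657943); state ← (V=0, rpm=0)
set_airspeed(18.13): V ← 18.13 m/s
adjust_airspeed(+3.41): V ← 18.13 +3.41 = 21.54 m/s
throttle_to(7777): rpm ← 7777
final state: V = 21.54 m/s, rpm = 7777 → n = rpm/60 = 129.616667 rev/s
target J* = 0.1027; solve J* = V/(n·D) for n: n = V/(J*·D) = 21.54/(0.1027 × 1.643) = 127.654959 rev/s
rpm = 60·n = 7659.297566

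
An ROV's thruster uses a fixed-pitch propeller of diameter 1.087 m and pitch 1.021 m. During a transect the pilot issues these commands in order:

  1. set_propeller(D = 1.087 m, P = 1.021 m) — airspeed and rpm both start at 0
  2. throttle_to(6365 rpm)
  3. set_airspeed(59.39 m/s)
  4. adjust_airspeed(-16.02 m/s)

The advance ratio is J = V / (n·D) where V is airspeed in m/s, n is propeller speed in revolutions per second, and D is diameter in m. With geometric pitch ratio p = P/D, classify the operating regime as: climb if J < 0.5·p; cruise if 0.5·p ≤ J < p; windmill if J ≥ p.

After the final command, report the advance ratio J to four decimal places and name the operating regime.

set_propeller: D = 1.087 m, P = 1.021 m (p = P/D = 0.939282); state ← (V=0, rpm=0)
throttle_to(6365): rpm ← 6365
set_airspeed(59.39): V ← 59.39 m/s
adjust_airspeed(-16.02): V ← 59.39 -16.02 = 43.37 m/s
final state: V = 43.37 m/s, rpm = 6365 → n = rpm/60 = 106.083333 rev/s
J = V / (n·D) = 43.37 / (106.083333 × 1.087) = 0.376108
regime bands: climb J<0.4696 | cruise [0.4696, 0.9393) | windmill J≥0.9393
J = 0.3761 → climb

J = 0.3761, regime = climb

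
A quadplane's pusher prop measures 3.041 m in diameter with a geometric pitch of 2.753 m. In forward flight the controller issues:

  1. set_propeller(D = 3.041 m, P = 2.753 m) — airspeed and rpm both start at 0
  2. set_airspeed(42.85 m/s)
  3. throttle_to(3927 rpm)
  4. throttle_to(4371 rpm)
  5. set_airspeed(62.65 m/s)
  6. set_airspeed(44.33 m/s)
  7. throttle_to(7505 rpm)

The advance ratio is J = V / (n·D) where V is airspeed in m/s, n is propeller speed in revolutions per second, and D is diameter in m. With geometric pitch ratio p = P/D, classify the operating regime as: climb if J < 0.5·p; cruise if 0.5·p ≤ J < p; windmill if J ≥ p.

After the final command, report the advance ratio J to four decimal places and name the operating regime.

J = 0.1165, regime = climb

set_propeller: D = 3.041 m, P = 2.753 m (p = P/D = 0.905294); state ← (V=0, rpm=0)
set_airspeed(42.85): V ← 42.85 m/s
throttle_to(3927): rpm ← 3927
throttle_to(4371): rpm ← 4371
set_airspeed(62.65): V ← 62.65 m/s
set_airspeed(44.33): V ← 44.33 m/s
throttle_to(7505): rpm ← 7505
final state: V = 44.33 m/s, rpm = 7505 → n = rpm/60 = 125.083333 rev/s
J = V / (n·D) = 44.33 / (125.083333 × 3.041) = 0.116542
regime bands: climb J<0.4526 | cruise [0.4526, 0.9053) | windmill J≥0.9053
J = 0.1165 → climb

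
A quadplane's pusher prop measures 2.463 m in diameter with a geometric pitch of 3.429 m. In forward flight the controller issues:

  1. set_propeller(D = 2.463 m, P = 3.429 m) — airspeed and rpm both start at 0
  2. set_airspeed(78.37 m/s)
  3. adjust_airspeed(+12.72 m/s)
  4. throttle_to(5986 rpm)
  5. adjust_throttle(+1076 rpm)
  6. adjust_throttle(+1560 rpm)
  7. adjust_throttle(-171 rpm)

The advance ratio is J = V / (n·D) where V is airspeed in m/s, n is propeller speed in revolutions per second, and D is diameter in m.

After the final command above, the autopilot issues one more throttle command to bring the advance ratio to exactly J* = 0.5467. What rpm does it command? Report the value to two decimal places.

rpm = 4058.90

set_propeller: D = 2.463 m, P = 3.429 m (p = P/D = 1.392205); state ← (V=0, rpm=0)
set_airspeed(78.37): V ← 78.37 m/s
adjust_airspeed(+12.72): V ← 78.37 +12.72 = 91.09 m/s
throttle_to(5986): rpm ← 5986
adjust_throttle(+1076): rpm ← 5986 +1076 = 7062
adjust_throttle(+1560): rpm ← 7062 +1560 = 8622
adjust_throttle(-171): rpm ← 8622 -171 = 8451
final state: V = 91.09 m/s, rpm = 8451 → n = rpm/60 = 140.850000 rev/s
target J* = 0.5467; solve J* = V/(n·D) for n: n = V/(J*·D) = 91.09/(0.5467 × 2.463) = 67.648351 rev/s
rpm = 60·n = 4058.901076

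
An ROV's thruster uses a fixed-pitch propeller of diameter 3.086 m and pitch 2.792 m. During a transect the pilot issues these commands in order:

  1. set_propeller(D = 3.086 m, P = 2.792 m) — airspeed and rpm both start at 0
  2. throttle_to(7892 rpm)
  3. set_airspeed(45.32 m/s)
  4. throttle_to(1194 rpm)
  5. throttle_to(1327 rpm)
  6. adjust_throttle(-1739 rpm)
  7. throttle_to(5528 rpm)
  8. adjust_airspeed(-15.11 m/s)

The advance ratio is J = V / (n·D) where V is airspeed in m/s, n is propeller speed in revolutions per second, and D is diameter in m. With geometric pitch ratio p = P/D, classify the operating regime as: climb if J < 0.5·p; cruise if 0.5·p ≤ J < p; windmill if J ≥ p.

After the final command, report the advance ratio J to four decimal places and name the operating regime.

J = 0.1063, regime = climb

set_propeller: D = 3.086 m, P = 2.792 m (p = P/D = 0.904731); state ← (V=0, rpm=0)
throttle_to(7892): rpm ← 7892
set_airspeed(45.32): V ← 45.32 m/s
throttle_to(1194): rpm ← 1194
throttle_to(1327): rpm ← 1327
adjust_throttle(-1739): rpm ← 1327 -1739 = -412
throttle_to(5528): rpm ← 5528
adjust_airspeed(-15.11): V ← 45.32 -15.11 = 30.21 m/s
final state: V = 30.21 m/s, rpm = 5528 → n = rpm/60 = 92.133333 rev/s
J = V / (n·D) = 30.21 / (92.133333 × 3.086) = 0.106252
regime bands: climb J<0.4524 | cruise [0.4524, 0.9047) | windmill J≥0.9047
J = 0.1063 → climb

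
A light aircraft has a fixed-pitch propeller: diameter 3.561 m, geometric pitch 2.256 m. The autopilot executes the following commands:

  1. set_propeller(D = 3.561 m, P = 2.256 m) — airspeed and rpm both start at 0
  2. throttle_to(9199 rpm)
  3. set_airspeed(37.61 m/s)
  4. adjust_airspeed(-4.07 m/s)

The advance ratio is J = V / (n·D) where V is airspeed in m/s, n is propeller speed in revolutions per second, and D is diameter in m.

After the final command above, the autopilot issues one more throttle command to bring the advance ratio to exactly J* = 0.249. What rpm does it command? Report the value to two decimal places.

set_propeller: D = 3.561 m, P = 2.256 m (p = P/D = 0.633530); state ← (V=0, rpm=0)
throttle_to(9199): rpm ← 9199
set_airspeed(37.61): V ← 37.61 m/s
adjust_airspeed(-4.07): V ← 37.61 -4.07 = 33.54 m/s
final state: V = 33.54 m/s, rpm = 9199 → n = rpm/60 = 153.316667 rev/s
target J* = 0.249; solve J* = V/(n·D) for n: n = V/(J*·D) = 33.54/(0.249 × 3.561) = 37.826115 rev/s
rpm = 60·n = 2269.566894

rpm = 2269.57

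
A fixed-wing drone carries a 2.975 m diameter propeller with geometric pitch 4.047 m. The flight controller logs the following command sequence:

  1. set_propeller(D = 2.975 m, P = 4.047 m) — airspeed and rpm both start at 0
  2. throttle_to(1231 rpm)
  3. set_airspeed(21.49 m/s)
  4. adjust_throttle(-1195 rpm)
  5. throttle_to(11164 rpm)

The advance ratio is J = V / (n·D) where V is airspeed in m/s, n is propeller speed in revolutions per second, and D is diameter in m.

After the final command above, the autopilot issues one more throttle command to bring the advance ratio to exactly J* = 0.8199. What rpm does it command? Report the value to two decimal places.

set_propeller: D = 2.975 m, P = 4.047 m (p = P/D = 1.360336); state ← (V=0, rpm=0)
throttle_to(1231): rpm ← 1231
set_airspeed(21.49): V ← 21.49 m/s
adjust_throttle(-1195): rpm ← 1231 -1195 = 36
throttle_to(11164): rpm ← 11164
final state: V = 21.49 m/s, rpm = 11164 → n = rpm/60 = 186.066667 rev/s
target J* = 0.8199; solve J* = V/(n·D) for n: n = V/(J*·D) = 21.49/(0.8199 × 2.975) = 8.810257 rev/s
rpm = 60·n = 528.615398

rpm = 528.62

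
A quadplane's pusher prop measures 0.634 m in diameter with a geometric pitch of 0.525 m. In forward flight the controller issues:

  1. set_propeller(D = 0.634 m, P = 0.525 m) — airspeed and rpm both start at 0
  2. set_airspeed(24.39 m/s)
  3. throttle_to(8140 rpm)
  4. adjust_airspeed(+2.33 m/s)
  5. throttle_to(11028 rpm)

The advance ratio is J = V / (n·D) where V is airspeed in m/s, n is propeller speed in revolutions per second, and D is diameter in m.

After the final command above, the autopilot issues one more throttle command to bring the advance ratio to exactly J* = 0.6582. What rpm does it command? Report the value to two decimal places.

set_propeller: D = 0.634 m, P = 0.525 m (p = P/D = 0.828076); state ← (V=0, rpm=0)
set_airspeed(24.39): V ← 24.39 m/s
throttle_to(8140): rpm ← 8140
adjust_airspeed(+2.33): V ← 24.39 +2.33 = 26.72 m/s
throttle_to(11028): rpm ← 11028
final state: V = 26.72 m/s, rpm = 11028 → n = rpm/60 = 183.800000 rev/s
target J* = 0.6582; solve J* = V/(n·D) for n: n = V/(J*·D) = 26.72/(0.6582 × 0.634) = 64.030858 rev/s
rpm = 60·n = 3841.851450

rpm = 3841.85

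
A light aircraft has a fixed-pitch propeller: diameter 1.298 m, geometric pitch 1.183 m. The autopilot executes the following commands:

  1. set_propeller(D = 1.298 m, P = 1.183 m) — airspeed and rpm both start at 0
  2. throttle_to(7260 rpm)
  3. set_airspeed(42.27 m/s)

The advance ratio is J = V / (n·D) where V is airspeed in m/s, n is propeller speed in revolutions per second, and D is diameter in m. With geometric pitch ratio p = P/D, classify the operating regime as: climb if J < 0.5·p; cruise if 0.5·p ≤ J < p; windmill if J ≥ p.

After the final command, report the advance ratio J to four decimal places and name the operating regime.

J = 0.2691, regime = climb

set_propeller: D = 1.298 m, P = 1.183 m (p = P/D = 0.911402); state ← (V=0, rpm=0)
throttle_to(7260): rpm ← 7260
set_airspeed(42.27): V ← 42.27 m/s
final state: V = 42.27 m/s, rpm = 7260 → n = rpm/60 = 121.000000 rev/s
J = V / (n·D) = 42.27 / (121.000000 × 1.298) = 0.269136
regime bands: climb J<0.4557 | cruise [0.4557, 0.9114) | windmill J≥0.9114
J = 0.2691 → climb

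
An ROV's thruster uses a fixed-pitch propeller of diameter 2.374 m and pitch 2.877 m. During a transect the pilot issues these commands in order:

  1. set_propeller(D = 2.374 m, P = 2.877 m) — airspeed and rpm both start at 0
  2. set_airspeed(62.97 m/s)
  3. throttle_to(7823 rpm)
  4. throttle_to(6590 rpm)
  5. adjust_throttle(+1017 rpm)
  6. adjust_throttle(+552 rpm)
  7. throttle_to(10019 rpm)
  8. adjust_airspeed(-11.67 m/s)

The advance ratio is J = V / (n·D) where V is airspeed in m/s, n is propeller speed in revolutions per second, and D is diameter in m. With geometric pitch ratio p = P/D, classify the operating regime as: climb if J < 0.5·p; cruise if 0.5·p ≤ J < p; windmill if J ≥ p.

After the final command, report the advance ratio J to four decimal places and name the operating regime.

set_propeller: D = 2.374 m, P = 2.877 m (p = P/D = 1.211879); state ← (V=0, rpm=0)
set_airspeed(62.97): V ← 62.97 m/s
throttle_to(7823): rpm ← 7823
throttle_to(6590): rpm ← 6590
adjust_throttle(+1017): rpm ← 6590 +1017 = 7607
adjust_throttle(+552): rpm ← 7607 +552 = 8159
throttle_to(10019): rpm ← 10019
adjust_airspeed(-11.67): V ← 62.97 -11.67 = 51.3 m/s
final state: V = 51.3 m/s, rpm = 10019 → n = rpm/60 = 166.983333 rev/s
J = V / (n·D) = 51.3 / (166.983333 × 2.374) = 0.129409
regime bands: climb J<0.6059 | cruise [0.6059, 1.2119) | windmill J≥1.2119
J = 0.1294 → climb

J = 0.1294, regime = climb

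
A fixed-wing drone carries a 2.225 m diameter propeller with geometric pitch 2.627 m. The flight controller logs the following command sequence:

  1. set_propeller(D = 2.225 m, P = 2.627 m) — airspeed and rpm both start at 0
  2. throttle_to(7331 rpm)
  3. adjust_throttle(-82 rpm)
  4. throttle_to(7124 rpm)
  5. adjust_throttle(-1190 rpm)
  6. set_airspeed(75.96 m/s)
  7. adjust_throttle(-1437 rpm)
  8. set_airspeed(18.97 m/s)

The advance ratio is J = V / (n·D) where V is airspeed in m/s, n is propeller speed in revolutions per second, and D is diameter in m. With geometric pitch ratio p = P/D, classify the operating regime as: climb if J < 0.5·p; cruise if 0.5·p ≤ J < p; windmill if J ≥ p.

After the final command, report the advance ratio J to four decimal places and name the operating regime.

set_propeller: D = 2.225 m, P = 2.627 m (p = P/D = 1.180674); state ← (V=0, rpm=0)
throttle_to(7331): rpm ← 7331
adjust_throttle(-82): rpm ← 7331 -82 = 7249
throttle_to(7124): rpm ← 7124
adjust_throttle(-1190): rpm ← 7124 -1190 = 5934
set_airspeed(75.96): V ← 75.96 m/s
adjust_throttle(-1437): rpm ← 5934 -1437 = 4497
set_airspeed(18.97): V ← 18.97 m/s
final state: V = 18.97 m/s, rpm = 4497 → n = rpm/60 = 74.950000 rev/s
J = V / (n·D) = 18.97 / (74.950000 × 2.225) = 0.113754
regime bands: climb J<0.5903 | cruise [0.5903, 1.1807) | windmill J≥1.1807
J = 0.1138 → climb

J = 0.1138, regime = climb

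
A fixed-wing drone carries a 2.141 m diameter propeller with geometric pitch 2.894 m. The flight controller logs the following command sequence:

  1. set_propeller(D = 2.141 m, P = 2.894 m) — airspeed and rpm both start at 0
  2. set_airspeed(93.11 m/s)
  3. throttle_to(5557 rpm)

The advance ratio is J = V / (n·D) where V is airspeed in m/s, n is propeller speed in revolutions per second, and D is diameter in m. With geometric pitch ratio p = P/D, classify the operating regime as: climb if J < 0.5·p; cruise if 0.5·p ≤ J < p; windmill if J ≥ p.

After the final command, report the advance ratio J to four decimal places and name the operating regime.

set_propeller: D = 2.141 m, P = 2.894 m (p = P/D = 1.351705); state ← (V=0, rpm=0)
set_airspeed(93.11): V ← 93.11 m/s
throttle_to(5557): rpm ← 5557
final state: V = 93.11 m/s, rpm = 5557 → n = rpm/60 = 92.616667 rev/s
J = V / (n·D) = 93.11 / (92.616667 × 2.141) = 0.469559
regime bands: climb J<0.6759 | cruise [0.6759, 1.3517) | windmill J≥1.3517
J = 0.4696 → climb

J = 0.4696, regime = climb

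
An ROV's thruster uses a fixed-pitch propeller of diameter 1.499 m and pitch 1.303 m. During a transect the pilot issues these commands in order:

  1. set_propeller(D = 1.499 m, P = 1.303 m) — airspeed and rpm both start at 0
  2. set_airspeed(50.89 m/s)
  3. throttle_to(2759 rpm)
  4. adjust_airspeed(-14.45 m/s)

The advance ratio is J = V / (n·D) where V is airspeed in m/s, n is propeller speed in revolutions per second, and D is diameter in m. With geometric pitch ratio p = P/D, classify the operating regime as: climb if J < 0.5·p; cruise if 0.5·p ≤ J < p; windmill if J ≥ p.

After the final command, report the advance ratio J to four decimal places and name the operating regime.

set_propeller: D = 1.499 m, P = 1.303 m (p = P/D = 0.869246); state ← (V=0, rpm=0)
set_airspeed(50.89): V ← 50.89 m/s
throttle_to(2759): rpm ← 2759
adjust_airspeed(-14.45): V ← 50.89 -14.45 = 36.44 m/s
final state: V = 36.44 m/s, rpm = 2759 → n = rpm/60 = 45.983333 rev/s
J = V / (n·D) = 36.44 / (45.983333 × 1.499) = 0.528660
regime bands: climb J<0.4346 | cruise [0.4346, 0.8692) | windmill J≥0.8692
J = 0.5287 → cruise

J = 0.5287, regime = cruise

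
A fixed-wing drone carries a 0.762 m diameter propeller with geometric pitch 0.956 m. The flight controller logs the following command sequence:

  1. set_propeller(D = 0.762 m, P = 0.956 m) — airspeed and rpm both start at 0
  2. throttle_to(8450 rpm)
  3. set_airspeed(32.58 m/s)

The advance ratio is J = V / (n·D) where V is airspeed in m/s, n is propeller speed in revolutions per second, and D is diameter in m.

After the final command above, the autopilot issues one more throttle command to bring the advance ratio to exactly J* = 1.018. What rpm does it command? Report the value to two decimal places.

rpm = 2519.99

set_propeller: D = 0.762 m, P = 0.956 m (p = P/D = 1.254593); state ← (V=0, rpm=0)
throttle_to(8450): rpm ← 8450
set_airspeed(32.58): V ← 32.58 m/s
final state: V = 32.58 m/s, rpm = 8450 → n = rpm/60 = 140.833333 rev/s
target J* = 1.018; solve J* = V/(n·D) for n: n = V/(J*·D) = 32.58/(1.018 × 0.762) = 41.999907 rev/s
rpm = 60·n = 2519.994431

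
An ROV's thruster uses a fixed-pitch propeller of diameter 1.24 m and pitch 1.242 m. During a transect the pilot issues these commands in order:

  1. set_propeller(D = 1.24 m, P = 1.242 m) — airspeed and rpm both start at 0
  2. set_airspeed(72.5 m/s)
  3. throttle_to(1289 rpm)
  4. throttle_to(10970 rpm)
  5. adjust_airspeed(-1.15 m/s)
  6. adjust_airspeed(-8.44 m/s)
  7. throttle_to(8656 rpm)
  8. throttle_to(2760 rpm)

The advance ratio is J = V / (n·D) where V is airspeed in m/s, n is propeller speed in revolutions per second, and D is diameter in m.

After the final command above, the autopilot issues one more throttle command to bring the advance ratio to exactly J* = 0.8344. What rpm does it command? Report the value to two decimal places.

rpm = 3648.17

set_propeller: D = 1.24 m, P = 1.242 m (p = P/D = 1.001613); state ← (V=0, rpm=0)
set_airspeed(72.5): V ← 72.5 m/s
throttle_to(1289): rpm ← 1289
throttle_to(10970): rpm ← 10970
adjust_airspeed(-1.15): V ← 72.5 -1.15 = 71.35 m/s
adjust_airspeed(-8.44): V ← 71.35 -8.44 = 62.91 m/s
throttle_to(8656): rpm ← 8656
throttle_to(2760): rpm ← 2760
final state: V = 62.91 m/s, rpm = 2760 → n = rpm/60 = 46.000000 rev/s
target J* = 0.8344; solve J* = V/(n·D) for n: n = V/(J*·D) = 62.91/(0.8344 × 1.24) = 60.802818 rev/s
rpm = 60·n = 3648.169053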